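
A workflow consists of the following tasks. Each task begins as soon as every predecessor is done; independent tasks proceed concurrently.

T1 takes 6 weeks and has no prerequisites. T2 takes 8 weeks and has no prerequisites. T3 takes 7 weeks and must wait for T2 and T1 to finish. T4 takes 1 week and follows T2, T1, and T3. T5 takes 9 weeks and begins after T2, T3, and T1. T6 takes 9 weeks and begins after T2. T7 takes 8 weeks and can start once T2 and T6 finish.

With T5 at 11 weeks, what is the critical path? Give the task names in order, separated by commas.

Actual critical path: T2→T6→T7 = 8+9+8 = 25 ⇒ 25 weeks.
T5 is off the critical path — its longest chain is 24 weeks, giving 1 of slack.
The binding chain switches to T2→T3→T5 = 8+7+11 = 26; finish 26 weeks.

T2, T3, T5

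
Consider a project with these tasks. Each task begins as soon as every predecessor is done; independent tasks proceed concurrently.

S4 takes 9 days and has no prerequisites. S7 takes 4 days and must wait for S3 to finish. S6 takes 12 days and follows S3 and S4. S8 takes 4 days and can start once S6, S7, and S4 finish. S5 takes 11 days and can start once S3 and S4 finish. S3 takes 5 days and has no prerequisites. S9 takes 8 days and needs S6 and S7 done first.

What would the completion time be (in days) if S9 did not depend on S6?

Before: longest chain S4→S6→S9 = 9+12+8 = 29, finish 29.
Without S6→S9, S9's earliest start moves from 21 to 9.
After: S4→S6→S8 = 9+12+4 = 25 → 25 days.

25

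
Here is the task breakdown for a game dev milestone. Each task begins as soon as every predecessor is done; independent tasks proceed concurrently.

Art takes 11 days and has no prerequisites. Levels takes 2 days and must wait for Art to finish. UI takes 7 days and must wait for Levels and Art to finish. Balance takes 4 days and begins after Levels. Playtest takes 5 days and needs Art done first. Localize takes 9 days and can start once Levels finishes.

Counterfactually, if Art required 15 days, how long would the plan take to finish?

The binding path is Art→Levels→Localize = 11+2+9 = 22; finish at 22 days.
Art is on the critical path; changing it to 15 makes that path 26 days.
No other chain overtakes it, so the finish is 26 days.

26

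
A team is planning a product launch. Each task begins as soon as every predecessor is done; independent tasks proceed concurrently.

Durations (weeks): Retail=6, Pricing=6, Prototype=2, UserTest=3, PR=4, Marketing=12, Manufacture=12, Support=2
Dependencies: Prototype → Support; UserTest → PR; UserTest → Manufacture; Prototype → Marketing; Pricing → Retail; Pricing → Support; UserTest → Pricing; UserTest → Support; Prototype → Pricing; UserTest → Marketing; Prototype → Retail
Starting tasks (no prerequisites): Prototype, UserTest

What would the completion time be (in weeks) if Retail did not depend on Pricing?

Before: longest chain UserTest→Manufacture = 3+12 = 15, finish 15.
Without Pricing→Retail, Retail's earliest start moves from 9 to 2.
New critical path: UserTest→Manufacture = 3+12 = 15 ⇒ 15 weeks.

15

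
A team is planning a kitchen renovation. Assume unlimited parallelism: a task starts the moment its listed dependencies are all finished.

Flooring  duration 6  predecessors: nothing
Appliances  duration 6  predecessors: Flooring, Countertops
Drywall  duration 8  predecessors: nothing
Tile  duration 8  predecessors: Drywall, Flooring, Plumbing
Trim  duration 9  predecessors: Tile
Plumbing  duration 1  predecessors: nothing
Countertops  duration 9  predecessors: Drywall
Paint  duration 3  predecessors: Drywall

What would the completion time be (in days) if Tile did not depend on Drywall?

23

Original critical path: Drywall→Tile→Trim = 8+8+9 = 25 ⇒ 25 days.
Without Drywall→Tile, Tile's earliest start moves from 8 to 6.
The longest chain is now Drywall→Countertops→Appliances = 8+9+6 = 23, so the project takes 23 days.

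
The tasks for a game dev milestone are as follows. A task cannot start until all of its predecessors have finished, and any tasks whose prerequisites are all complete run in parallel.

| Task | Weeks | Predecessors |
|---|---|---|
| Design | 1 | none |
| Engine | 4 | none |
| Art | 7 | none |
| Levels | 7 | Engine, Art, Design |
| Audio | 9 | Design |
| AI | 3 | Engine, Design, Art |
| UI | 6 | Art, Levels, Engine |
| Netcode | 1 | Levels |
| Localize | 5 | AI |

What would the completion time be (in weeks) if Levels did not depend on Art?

With the dependency in place, Art→Levels→UI = 7+7+6 = 20 sets the finish at 20 weeks.
Without Art→Levels, Levels's earliest start moves from 7 to 4.
After: Engine→Levels→UI = 4+7+6 = 17 → 17 weeks.

17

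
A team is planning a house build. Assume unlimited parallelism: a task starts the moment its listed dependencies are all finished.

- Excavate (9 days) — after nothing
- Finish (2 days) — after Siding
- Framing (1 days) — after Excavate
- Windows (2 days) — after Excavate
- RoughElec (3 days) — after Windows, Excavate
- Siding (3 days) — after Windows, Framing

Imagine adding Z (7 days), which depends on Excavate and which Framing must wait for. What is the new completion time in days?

22

Originally the schedule takes 16 days.
With Z inserted, Framing now waits for max(Excavate, Z).
New critical path: Excavate→Z→Framing→Siding→Finish = 9+7+1+3+2 = 22 ⇒ 22 days.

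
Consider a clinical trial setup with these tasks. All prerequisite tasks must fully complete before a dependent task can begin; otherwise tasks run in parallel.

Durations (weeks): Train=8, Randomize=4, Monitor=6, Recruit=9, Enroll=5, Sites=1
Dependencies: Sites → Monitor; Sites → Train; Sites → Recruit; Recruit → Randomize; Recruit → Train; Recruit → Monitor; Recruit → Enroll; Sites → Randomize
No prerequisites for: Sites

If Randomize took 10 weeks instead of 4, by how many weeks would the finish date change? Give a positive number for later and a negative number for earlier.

2

Actual critical path: Sites→Recruit→Train = 1+9+8 = 18 ⇒ 18 weeks.
Randomize is off the critical path — its longest chain is 14 weeks, giving 4 of slack.
The binding chain switches to Sites→Recruit→Randomize = 1+9+10 = 20; finish 20 weeks.
Change in finish: 20 − 18 = +2 weeks.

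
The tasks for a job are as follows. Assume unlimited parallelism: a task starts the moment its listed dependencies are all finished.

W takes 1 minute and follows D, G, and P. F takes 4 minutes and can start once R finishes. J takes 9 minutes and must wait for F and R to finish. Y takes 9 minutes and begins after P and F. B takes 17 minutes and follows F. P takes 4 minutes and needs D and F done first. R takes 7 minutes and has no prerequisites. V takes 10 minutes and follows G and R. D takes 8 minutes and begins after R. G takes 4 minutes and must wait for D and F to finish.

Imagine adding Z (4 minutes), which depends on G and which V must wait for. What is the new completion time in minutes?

Originally the job takes 29 minutes.
With Z inserted, V now waits for max(G, R, Z).
New critical path: R→D→G→Z→V = 7+8+4+4+10 = 33 ⇒ 33 minutes.

33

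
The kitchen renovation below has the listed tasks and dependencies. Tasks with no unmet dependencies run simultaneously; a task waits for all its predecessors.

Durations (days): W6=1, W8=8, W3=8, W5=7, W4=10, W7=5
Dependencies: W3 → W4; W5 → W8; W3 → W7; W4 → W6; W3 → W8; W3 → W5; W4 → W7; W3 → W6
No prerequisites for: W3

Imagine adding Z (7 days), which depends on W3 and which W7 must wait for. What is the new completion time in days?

23

Originally the plan takes 23 days.
With Z inserted, W7 now waits for max(W4, W3, Z).
New critical path: W3→W4→W7 = 8+10+5 = 23 ⇒ 23 days.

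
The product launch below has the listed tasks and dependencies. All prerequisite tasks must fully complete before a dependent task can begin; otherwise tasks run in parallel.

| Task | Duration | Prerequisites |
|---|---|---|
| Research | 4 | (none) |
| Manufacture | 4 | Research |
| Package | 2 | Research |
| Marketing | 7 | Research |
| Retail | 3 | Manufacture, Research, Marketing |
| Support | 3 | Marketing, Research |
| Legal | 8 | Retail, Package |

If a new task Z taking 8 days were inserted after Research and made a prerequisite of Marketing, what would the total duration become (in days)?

30

Originally the project takes 22 days.
With Z inserted, Marketing now waits for max(Research, Z).
New critical path: Research→Z→Marketing→Retail→Legal = 4+8+7+3+8 = 30 ⇒ 30 days.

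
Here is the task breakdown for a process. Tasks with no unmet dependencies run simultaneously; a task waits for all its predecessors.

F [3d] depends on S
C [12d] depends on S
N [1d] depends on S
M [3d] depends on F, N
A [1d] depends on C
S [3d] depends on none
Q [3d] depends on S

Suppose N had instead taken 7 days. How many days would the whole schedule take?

Critical path before the change: S→C→A = 3+12+1 = 16 giving 16 days.
N has 9 days of float (longest path through it is 7).
No other chain overtakes it, so the finish is 16 days.

16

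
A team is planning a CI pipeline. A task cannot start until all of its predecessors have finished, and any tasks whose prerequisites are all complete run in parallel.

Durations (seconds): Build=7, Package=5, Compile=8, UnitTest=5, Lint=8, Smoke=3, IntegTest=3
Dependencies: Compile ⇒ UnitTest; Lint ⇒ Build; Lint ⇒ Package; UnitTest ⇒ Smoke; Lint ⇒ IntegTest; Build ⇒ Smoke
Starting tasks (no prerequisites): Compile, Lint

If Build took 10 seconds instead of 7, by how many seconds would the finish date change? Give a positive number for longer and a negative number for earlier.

Actual critical path: Lint→Build→Smoke = 8+7+3 = 18 ⇒ 18 seconds.
Since Build is critical, the +3 change carries straight to that chain (now 21 seconds).
No other chain overtakes it, so the finish is 21 seconds.
Change in finish: 21 − 18 = +3 seconds.

3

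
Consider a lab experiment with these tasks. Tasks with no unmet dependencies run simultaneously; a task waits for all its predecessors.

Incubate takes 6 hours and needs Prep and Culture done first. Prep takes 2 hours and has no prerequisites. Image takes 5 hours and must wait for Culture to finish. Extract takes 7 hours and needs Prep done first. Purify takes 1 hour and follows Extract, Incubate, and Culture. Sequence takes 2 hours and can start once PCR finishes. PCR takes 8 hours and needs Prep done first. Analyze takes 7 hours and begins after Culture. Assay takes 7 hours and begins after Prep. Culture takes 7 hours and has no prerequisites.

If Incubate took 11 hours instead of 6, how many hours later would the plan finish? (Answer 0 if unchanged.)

5

As given, the longest chain is Culture→Incubate→Purify = 7+6+1 = 14, so the finish is 14 hours.
Incubate lies on that path, so at 11 hours the path becomes 19 hours.
No other chain overtakes it, so the finish is 19 hours.
Change in finish: 19 − 14 = +5 hours.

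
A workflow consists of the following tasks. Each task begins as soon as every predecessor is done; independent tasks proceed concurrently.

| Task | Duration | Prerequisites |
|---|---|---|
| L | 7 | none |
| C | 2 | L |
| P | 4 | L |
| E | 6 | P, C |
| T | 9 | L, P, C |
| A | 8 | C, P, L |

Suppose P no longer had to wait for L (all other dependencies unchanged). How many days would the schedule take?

18

With the dependency in place, L→P→T = 7+4+9 = 20 sets the finish at 20 days.
Without L→P, P's earliest start moves from 7 to 0.
After: L→C→T = 7+2+9 = 18 → 18 days.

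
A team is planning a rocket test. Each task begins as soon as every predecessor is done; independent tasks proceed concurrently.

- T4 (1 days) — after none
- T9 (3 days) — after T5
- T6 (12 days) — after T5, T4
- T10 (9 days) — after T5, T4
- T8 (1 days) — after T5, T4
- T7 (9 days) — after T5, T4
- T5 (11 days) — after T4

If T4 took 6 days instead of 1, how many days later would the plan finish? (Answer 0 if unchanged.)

5

Critical path before the change: T4→T5→T6 = 1+11+12 = 24 giving 24 days.
Since T4 is critical, the +5 change carries straight to that chain (now 29 days).
The critical path is still T4→T5→T6; finish is now 29 days.
Change in finish: 29 − 24 = +5 days.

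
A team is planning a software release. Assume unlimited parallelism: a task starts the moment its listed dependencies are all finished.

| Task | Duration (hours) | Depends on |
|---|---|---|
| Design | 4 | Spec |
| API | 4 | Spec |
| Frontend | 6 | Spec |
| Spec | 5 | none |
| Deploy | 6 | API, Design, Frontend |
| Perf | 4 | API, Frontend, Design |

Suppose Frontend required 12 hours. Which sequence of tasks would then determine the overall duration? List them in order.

Critical path before the change: Spec→Frontend→Deploy = 5+6+6 = 17 giving 17 hours.
Since Frontend is critical, the +6 change carries straight to that chain (now 23 hours).
The critical path is still Spec→Frontend→Deploy; finish is now 23 hours.

Spec, Frontend, Deploy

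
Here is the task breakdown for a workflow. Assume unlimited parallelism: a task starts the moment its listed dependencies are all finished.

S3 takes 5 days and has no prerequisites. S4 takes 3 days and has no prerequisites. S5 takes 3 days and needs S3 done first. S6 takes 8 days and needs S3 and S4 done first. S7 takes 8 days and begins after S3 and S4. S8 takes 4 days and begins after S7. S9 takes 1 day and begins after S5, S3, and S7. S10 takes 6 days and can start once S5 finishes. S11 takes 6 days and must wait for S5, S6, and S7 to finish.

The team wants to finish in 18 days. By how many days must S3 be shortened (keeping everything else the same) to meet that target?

1

Current finish: 19 days; target: 18.
S3 is on every critical path, so each day cut from S3 cuts the finish by one (this holds down to a finish of 17).
Need 19 − 18 = 1 day off S3 → S3 becomes 4 days, finish becomes 18.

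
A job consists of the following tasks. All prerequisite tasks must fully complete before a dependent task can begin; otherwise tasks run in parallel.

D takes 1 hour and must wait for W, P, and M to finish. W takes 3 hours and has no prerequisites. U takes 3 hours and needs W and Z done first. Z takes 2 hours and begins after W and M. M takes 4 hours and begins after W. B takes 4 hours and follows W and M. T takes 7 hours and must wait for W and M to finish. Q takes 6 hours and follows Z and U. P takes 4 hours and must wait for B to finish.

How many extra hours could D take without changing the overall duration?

2

Critical path: W→M→Z→U→Q = 3+4+2+3+6 = 18, so the finish is 18 hours.
D finishes as early as 16 and must finish by 18.
Slack of D = 17 − 15 = 2 hours.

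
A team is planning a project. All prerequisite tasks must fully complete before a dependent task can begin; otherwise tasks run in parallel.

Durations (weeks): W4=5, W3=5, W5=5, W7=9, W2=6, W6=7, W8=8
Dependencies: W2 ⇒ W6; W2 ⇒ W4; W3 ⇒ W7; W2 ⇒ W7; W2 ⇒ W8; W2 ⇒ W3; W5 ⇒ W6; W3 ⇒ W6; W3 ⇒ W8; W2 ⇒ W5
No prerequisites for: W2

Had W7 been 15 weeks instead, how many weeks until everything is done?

Actual critical path: W2→W3→W7 = 6+5+9 = 20 ⇒ 20 weeks.
W7 is on the critical path; changing it to 15 makes that path 26 weeks.
No other chain overtakes it, so the finish is 26 weeks.

26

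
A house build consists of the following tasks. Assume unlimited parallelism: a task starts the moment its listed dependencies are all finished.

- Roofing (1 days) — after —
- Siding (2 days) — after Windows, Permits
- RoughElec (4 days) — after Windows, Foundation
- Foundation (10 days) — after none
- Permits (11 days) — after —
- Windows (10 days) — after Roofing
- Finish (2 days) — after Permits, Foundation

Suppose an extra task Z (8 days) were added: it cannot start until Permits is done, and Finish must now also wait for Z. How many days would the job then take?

21

Originally the job takes 15 days.
With Z inserted, Finish now waits for max(Permits, Foundation, Z).
New critical path: Permits→Z→Finish = 11+8+2 = 21 ⇒ 21 days.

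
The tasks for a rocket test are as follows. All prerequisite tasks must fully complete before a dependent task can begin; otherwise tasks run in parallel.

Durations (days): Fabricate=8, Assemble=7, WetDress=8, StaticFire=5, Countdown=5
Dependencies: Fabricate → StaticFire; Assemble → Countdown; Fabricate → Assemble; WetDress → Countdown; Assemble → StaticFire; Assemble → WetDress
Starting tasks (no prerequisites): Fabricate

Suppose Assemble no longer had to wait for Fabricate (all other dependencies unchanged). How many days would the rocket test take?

20

Before: longest chain Fabricate→Assemble→WetDress→Countdown = 8+7+8+5 = 28, finish 28.
Without Fabricate→Assemble, Assemble's earliest start moves from 8 to 0.
The longest chain is now Assemble→WetDress→Countdown = 7+8+5 = 20, so the rocket test takes 20 days.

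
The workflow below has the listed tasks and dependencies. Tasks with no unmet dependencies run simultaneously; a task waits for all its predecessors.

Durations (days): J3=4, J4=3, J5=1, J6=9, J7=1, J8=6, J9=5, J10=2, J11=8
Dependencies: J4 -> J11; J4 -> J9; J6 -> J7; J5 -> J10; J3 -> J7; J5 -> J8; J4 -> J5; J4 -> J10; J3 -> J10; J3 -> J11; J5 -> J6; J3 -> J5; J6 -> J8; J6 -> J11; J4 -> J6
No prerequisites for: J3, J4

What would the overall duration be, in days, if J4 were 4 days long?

The binding path is J3→J5→J6→J11 = 4+1+9+8 = 22; finish at 22 days.
The longest path through J4 is only 21 days, so J4 has float 1.
No other chain overtakes it, so the finish is 22 days.

22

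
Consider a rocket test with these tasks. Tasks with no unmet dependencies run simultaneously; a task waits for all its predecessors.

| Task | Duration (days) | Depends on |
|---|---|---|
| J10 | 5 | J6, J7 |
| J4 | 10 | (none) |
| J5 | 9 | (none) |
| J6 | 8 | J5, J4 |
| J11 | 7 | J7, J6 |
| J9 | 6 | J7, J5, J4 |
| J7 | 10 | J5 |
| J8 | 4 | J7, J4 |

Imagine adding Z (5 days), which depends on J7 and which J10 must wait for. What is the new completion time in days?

29

Originally the plan takes 26 days.
With Z inserted, J10 now waits for max(J6, J7, Z).
New critical path: J5→J7→Z→J10 = 9+10+5+5 = 29 ⇒ 29 days.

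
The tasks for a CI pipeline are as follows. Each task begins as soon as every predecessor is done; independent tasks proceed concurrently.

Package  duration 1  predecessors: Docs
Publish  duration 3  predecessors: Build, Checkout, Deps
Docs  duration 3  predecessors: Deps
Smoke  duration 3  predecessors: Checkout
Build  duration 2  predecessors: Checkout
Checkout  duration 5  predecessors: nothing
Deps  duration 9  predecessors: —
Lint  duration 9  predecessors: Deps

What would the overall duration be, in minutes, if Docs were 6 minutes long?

Actual critical path: Deps→Lint = 9+9 = 18 ⇒ 18 minutes.
Docs has 5 minutes of float (longest path through it is 13).
No other chain overtakes it, so the finish is 18 minutes.

18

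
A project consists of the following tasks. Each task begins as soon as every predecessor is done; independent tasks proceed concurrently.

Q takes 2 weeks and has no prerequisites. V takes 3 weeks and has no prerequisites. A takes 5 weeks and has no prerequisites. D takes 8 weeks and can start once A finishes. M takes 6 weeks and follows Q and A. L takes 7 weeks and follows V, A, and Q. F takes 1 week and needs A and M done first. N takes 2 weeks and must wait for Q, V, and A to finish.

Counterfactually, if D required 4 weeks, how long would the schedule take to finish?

12

Actual critical path: A→D = 5+8 = 13 ⇒ 13 weeks.
Since D is critical, the -4 change carries straight to that chain (now 9 weeks).
New critical path: A→M→F = 5+6+1 = 12 ⇒ 12 weeks.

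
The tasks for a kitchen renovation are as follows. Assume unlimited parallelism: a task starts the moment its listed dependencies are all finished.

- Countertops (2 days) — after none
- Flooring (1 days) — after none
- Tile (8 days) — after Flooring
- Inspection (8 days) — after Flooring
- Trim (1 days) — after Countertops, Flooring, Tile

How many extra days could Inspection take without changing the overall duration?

The longest chain is Flooring→Tile→Trim = 1+8+1 = 10; overall finish 10 days.
The longest chain containing Inspection totals 9 days.
So Inspection can slip 10 − 9 = 1 day.

1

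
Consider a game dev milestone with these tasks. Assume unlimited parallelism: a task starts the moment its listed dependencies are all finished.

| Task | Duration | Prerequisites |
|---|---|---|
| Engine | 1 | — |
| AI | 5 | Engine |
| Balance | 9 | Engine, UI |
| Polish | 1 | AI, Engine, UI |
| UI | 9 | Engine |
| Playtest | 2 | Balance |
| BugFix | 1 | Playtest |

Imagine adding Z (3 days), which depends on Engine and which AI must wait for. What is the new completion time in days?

22

Originally the game dev milestone takes 22 days.
With Z inserted, AI now waits for max(Engine, Z).
New critical path: Engine→UI→Balance→Playtest→BugFix = 1+9+9+2+1 = 22 ⇒ 22 days.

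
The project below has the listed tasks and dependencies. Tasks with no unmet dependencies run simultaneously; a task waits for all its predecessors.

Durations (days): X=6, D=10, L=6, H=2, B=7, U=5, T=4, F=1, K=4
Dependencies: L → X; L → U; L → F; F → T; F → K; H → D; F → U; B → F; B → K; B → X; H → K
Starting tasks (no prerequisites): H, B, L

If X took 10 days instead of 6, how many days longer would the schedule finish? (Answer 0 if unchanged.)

4

Actual critical path: B→X = 7+6 = 13 ⇒ 13 days.
Since X is critical, the +4 change carries straight to that chain (now 17 days).
No other chain overtakes it, so the finish is 17 days.
Change in finish: 17 − 13 = +4 days.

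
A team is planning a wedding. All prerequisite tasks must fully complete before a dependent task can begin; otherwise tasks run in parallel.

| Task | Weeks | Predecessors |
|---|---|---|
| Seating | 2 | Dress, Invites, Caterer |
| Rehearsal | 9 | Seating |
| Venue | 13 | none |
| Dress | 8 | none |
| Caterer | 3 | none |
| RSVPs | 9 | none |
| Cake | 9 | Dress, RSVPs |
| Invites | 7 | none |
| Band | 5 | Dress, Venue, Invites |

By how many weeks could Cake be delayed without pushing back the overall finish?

1

Critical path: Dress→Seating→Rehearsal = 8+2+9 = 19, so the finish is 19 weeks.
Cake finishes as early as 18 and must finish by 19.
So Cake can slip 19 − 18 = 1 week.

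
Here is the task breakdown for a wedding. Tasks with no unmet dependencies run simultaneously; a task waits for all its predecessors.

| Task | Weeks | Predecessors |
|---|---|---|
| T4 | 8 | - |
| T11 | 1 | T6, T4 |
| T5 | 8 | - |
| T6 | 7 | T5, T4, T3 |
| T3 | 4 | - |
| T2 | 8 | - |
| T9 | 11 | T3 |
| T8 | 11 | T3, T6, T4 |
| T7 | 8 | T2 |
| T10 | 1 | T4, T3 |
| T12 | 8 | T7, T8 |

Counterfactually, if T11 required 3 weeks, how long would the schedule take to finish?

34

As given, the longest chain is T4→T6→T8→T12 = 8+7+11+8 = 34, so the finish is 34 weeks.
T11 is off the critical path — its longest chain is 16 weeks, giving 18 of slack.
The critical path is still T4→T6→T8→T12; finish is now 34 weeks.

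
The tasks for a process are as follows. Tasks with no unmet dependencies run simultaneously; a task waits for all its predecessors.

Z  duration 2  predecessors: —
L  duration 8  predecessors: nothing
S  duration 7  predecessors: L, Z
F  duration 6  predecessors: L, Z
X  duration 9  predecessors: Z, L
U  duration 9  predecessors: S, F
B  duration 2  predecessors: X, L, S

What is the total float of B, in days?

5

The longest chain is L→S→U = 8+7+9 = 24; overall finish 24 days.
The longest chain containing B totals 19 days.
So B can slip 24 − 19 = 5 days.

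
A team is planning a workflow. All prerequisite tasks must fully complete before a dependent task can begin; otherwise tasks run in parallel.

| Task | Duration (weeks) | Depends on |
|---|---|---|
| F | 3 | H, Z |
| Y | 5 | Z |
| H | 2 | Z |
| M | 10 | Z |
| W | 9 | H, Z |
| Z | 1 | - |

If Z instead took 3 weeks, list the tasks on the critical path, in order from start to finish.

Z, H, W

Critical path before the change: Z→H→W = 1+2+9 = 12 giving 12 weeks.
Since Z is critical, the +2 change carries straight to that chain (now 14 weeks).
No other chain overtakes it, so the finish is 14 weeks.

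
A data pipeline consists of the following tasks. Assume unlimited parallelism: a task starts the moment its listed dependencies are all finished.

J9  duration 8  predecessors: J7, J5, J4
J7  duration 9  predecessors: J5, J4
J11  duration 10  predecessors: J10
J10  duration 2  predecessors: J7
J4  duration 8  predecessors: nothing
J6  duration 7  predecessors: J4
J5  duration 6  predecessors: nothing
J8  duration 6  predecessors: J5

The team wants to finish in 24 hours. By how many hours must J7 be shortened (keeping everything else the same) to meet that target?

Current finish: 29 hours; target: 24.
J7 is on every critical path, so each hour cut from J7 cuts the finish by one (this holds down to a finish of 21).
Need 29 − 24 = 5 hours off J7 → J7 becomes 4 hours, finish becomes 24.

5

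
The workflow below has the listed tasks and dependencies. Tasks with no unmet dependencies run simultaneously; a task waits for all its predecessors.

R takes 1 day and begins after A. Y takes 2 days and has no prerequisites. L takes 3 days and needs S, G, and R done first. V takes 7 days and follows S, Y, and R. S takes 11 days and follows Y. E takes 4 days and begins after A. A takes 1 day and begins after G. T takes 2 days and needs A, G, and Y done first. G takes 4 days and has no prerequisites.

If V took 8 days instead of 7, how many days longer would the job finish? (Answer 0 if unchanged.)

As given, the longest chain is Y→S→V = 2+11+7 = 20, so the finish is 20 days.
V is on the critical path; changing it to 8 makes that path 21 days.
The critical path is still Y→S→V; finish is now 21 days.
Change in finish: 21 − 20 = +1 days.

1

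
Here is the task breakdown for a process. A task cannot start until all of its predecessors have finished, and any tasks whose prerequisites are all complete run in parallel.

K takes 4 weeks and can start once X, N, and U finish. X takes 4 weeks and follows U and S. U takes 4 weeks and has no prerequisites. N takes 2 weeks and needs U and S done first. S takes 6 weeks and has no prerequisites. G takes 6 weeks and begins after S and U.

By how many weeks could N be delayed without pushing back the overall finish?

The longest chain is S→X→K = 6+4+4 = 14; overall finish 14 weeks.
The longest chain containing N totals 12 weeks.
So N can slip 10 − 8 = 2 weeks.

2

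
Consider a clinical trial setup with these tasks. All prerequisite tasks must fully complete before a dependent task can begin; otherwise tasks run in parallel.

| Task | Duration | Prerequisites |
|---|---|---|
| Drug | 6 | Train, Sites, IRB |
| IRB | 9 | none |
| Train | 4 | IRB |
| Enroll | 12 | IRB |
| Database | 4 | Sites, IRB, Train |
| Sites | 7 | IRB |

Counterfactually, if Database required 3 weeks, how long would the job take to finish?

22

The binding path is IRB→Sites→Drug = 9+7+6 = 22; finish at 22 weeks.
The longest path through Database is only 20 weeks, so Database has float 2.
The critical path is still IRB→Sites→Drug; finish is now 22 weeks.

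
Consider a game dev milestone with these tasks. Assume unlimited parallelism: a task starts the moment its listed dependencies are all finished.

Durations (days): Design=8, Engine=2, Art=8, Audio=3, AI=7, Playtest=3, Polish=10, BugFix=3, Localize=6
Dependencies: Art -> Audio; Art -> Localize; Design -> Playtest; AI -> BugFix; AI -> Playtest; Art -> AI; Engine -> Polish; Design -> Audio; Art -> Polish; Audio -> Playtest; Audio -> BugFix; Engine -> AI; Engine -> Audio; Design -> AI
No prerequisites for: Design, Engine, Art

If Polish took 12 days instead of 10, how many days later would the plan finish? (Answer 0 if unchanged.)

As given, the longest chain is Art→Polish = 8+10 = 18, so the finish is 18 days.
Since Polish is critical, the +2 change carries straight to that chain (now 20 days).
That remains the longest chain; total 20 days.
Change in finish: 20 − 18 = +2 days.

2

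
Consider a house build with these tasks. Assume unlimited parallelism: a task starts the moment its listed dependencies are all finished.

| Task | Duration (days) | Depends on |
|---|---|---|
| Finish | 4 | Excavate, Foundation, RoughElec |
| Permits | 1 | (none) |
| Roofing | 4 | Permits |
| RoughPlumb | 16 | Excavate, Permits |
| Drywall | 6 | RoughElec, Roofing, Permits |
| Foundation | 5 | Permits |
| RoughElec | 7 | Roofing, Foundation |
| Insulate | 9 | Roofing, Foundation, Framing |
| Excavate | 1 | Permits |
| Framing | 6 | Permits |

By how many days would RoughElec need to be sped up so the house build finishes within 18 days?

1

Current finish: 19 days; target: 18.
RoughElec is on every critical path, so each day cut from RoughElec cuts the finish by one (this holds down to a finish of 18).
Need 19 − 18 = 1 day off RoughElec → RoughElec becomes 6 days, finish becomes 18.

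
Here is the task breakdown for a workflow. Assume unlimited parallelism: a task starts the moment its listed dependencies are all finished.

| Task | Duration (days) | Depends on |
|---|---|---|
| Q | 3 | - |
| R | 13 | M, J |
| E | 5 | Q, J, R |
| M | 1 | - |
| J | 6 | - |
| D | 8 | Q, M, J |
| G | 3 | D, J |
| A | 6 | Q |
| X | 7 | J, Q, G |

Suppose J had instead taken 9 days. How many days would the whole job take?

Baseline: J→R→E = 6+13+5 = 24 → 24 days.
J lies on that path, so at 9 days the path becomes 27 days.
That remains the longest chain; total 27 days.

27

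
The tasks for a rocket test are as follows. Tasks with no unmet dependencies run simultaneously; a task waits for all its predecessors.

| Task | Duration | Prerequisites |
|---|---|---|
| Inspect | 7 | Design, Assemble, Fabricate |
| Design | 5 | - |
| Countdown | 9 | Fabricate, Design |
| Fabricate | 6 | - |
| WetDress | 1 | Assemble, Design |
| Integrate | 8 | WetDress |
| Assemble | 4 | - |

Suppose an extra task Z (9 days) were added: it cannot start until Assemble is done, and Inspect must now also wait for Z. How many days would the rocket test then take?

Originally the rocket test takes 15 days.
With Z inserted, Inspect now waits for max(Design, Assemble, Fabricate, Z).
New critical path: Assemble→Z→Inspect = 4+9+7 = 20 ⇒ 20 days.

20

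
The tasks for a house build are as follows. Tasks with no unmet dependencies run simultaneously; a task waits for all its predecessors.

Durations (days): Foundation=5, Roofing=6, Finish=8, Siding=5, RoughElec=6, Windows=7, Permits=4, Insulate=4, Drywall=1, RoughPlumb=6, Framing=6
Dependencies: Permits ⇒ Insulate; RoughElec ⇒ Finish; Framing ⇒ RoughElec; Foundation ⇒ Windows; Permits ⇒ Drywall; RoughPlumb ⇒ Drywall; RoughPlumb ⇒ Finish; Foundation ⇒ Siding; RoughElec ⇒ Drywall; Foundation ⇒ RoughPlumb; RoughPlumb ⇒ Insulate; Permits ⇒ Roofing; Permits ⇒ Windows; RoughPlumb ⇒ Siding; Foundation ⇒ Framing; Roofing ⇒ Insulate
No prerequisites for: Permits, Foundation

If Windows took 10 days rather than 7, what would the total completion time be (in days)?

25

Actual critical path: Foundation→Framing→RoughElec→Finish = 5+6+6+8 = 25 ⇒ 25 days.
Windows has 13 days of float (longest path through it is 12).
That remains the longest chain; total 25 days.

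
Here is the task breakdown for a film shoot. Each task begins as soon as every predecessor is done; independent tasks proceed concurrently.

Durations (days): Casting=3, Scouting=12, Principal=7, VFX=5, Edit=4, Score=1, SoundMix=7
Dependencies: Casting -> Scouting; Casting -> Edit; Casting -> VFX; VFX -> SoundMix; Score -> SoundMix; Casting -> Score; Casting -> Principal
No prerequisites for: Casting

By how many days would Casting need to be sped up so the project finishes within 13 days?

Current finish: 15 days; target: 13.
Casting is on every critical path, so each day cut from Casting cuts the finish by one (this holds down to a finish of 13).
Need 15 − 13 = 2 days off Casting → Casting becomes 1 day, finish becomes 13.

2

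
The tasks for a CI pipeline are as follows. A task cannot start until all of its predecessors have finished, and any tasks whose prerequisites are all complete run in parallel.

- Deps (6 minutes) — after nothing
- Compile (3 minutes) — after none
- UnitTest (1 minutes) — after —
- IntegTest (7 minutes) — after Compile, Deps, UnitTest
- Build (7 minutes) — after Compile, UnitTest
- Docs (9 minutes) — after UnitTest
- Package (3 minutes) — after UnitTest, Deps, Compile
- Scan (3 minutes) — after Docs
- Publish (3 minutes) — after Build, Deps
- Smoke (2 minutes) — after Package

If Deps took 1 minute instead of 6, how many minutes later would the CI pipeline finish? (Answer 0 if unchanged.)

Baseline: Deps→IntegTest = 6+7 = 13 → 13 minutes.
Deps is on the critical path; changing it to 1 makes that path 8 minutes.
New critical path: Compile→Build→Publish = 3+7+3 = 13 ⇒ 13 minutes.
Change in finish: 13 − 13 = +0 minutes.

0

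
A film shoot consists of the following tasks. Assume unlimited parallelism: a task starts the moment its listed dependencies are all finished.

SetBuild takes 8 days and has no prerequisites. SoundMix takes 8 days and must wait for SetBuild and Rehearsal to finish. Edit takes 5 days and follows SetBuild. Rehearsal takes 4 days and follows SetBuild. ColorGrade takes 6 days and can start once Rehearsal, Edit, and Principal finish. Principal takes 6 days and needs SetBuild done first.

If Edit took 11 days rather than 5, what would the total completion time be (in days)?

Actual critical path: SetBuild→Rehearsal→SoundMix = 8+4+8 = 20 ⇒ 20 days.
Edit is off the critical path — its longest chain is 19 days, giving 1 of slack.
New critical path: SetBuild→Edit→ColorGrade = 8+11+6 = 25 ⇒ 25 days.

25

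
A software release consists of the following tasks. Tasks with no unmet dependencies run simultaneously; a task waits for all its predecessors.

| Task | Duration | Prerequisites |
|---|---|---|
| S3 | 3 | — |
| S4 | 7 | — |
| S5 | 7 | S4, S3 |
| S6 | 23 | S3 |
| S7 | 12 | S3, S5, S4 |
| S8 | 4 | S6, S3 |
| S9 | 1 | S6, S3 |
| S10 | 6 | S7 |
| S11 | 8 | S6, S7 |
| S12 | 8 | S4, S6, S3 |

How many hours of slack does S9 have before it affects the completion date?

7

S3→S6→S11 = 3+23+8 = 34 sets the makespan at 34 hours.
S9 finishes as early as 27 and must finish by 34.
Slack of S9 = 33 − 26 = 7 hours.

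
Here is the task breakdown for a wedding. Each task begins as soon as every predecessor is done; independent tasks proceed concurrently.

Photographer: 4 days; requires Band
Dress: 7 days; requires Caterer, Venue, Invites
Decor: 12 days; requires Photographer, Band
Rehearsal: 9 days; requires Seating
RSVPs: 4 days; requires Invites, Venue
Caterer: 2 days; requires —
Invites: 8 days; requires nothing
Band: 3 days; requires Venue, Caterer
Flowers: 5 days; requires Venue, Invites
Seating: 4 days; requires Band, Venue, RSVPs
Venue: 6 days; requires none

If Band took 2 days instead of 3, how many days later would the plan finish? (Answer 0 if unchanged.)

Critical path before the change: Venue→Band→Photographer→Decor = 6+3+4+12 = 25 giving 25 days.
Band is on the critical path; changing it to 2 makes that path 24 days.
New critical path: Invites→RSVPs→Seating→Rehearsal = 8+4+4+9 = 25 ⇒ 25 days.
Change in finish: 25 − 25 = +0 days.

0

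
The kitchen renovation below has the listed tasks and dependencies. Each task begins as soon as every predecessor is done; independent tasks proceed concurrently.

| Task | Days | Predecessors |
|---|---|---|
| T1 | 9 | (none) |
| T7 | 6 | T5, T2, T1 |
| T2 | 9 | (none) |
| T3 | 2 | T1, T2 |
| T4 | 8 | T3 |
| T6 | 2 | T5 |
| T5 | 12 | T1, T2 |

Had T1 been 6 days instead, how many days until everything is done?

27

As given, the longest chain is T1→T5→T7 = 9+12+6 = 27, so the finish is 27 days.
Since T1 is critical, the -3 change carries straight to that chain (now 24 days).
New critical path: T2→T5→T7 = 9+12+6 = 27 ⇒ 27 days.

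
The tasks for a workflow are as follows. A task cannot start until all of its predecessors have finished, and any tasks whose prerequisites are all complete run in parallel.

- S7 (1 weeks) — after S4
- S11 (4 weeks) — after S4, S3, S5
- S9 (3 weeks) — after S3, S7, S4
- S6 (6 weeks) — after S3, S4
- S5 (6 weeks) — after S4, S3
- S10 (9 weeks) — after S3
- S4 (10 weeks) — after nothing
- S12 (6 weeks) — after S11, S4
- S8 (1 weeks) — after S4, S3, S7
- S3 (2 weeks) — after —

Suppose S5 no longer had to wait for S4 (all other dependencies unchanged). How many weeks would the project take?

20

Original critical path: S4→S5→S11→S12 = 10+6+4+6 = 26 ⇒ 26 weeks.
Without S4→S5, S5's earliest start moves from 10 to 2.
New critical path: S4→S11→S12 = 10+4+6 = 20 ⇒ 20 weeks.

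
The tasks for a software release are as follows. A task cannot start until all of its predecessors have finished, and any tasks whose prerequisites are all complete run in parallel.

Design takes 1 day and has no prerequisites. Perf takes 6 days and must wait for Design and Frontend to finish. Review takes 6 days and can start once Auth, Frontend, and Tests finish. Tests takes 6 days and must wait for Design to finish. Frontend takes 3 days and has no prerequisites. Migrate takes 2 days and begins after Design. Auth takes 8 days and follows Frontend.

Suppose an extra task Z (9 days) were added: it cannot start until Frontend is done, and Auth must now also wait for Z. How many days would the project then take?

26

Originally the project takes 17 days.
With Z inserted, Auth now waits for max(Frontend, Z).
New critical path: Frontend→Z→Auth→Review = 3+9+8+6 = 26 ⇒ 26 days.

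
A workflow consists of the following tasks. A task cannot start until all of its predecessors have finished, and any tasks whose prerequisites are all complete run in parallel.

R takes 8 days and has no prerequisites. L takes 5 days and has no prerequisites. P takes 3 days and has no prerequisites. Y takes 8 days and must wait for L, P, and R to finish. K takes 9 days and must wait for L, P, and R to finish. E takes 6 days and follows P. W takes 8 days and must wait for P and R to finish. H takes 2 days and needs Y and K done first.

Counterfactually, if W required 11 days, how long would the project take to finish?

Critical path before the change: R→K→H = 8+9+2 = 19 giving 19 days.
The longest path through W is only 16 days, so W has float 3.
No other chain overtakes it, so the finish is 19 days.

19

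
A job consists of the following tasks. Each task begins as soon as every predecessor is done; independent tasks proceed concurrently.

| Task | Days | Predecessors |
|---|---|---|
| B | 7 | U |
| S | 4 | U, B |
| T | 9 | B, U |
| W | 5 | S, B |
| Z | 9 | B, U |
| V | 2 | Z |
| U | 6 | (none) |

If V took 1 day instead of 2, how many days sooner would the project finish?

As given, the longest chain is U→B→Z→V = 6+7+9+2 = 24, so the finish is 24 days.
V is on the critical path; changing it to 1 makes that path 23 days.
That remains the longest chain; total 23 days.
Change in finish: 23 − 24 = -1 days.

1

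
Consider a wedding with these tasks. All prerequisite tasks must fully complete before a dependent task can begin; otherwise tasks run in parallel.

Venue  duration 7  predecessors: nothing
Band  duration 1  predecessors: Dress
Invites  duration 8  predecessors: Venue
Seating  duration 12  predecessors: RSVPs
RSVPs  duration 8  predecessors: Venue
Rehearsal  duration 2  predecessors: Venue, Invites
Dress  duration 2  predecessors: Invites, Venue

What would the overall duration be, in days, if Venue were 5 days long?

25

Critical path before the change: Venue→RSVPs→Seating = 7+8+12 = 27 giving 27 days.
Venue lies on that path, so at 5 days the path becomes 25 days.
The critical path is still Venue→RSVPs→Seating; finish is now 25 days.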